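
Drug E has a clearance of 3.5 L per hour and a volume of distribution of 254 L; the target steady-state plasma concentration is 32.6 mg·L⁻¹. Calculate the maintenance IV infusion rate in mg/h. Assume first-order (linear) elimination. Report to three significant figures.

R₀ = 3.500 × 32.6 = 114.1 mg/h

114 mg/h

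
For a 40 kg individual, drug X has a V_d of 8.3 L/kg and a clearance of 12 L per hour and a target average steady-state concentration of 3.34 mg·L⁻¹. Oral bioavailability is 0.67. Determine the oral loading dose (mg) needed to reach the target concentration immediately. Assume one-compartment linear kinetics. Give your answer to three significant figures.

Vd(total) = 40 kg × 8.3 L/kg = 332.0 L
LD = Vd × C / F = 332.0 × 3.340 / 0.67 = 1655 mg

1660 mg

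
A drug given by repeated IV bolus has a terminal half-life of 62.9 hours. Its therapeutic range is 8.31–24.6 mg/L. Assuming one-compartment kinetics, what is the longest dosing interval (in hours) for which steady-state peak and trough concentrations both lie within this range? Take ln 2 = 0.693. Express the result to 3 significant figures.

98.5 h

k = 0.693 / t½ = 0.693 / 62.9 = 0.01102 h⁻¹
Between IV bolus doses, concentration decays as C = C₀·e^(−kτ), so C_peak/C_trough = e^(kτ).
τ_max = ln(C_peak/C_trough) / k = ln(24.6/8.31) / 0.01102 = 1.085 / 0.01102 = 98.46 h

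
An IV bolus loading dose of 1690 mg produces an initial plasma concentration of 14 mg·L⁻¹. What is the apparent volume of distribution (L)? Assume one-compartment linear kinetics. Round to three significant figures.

Immediately after an IV bolus, C₀ = Dose / Vd, so Vd = Dose / C₀.
Vd = 1690 / 14 = 120.7 L

121 L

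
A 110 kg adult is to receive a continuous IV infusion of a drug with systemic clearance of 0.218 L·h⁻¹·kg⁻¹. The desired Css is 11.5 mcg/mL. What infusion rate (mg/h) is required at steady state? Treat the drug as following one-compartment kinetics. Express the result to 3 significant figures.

276 mg/h

CL = 0.218 L·h⁻¹·kg⁻¹ × 110 kg = 23.98 L/h
At steady state, infusion rate equals elimination rate: rate in = CL × Css.
R₀ = 23.98 × 11.5 = 275.8 mg/h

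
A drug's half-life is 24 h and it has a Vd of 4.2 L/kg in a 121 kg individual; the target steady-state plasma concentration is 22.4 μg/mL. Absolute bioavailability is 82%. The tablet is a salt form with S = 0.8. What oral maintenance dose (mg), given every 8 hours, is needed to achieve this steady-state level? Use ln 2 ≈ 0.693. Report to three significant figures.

4010 mg

Total Vd = 4.2 × 121 = 508.2 L
CL = ln 2 · Vd / t½ = 0.693 × 508.2 / 24 = 14.67 L/h
D = CL × Css × τ / F / S = 14.67 × 22.4 × 8 / 0.82 / 0.8 = 4007 mg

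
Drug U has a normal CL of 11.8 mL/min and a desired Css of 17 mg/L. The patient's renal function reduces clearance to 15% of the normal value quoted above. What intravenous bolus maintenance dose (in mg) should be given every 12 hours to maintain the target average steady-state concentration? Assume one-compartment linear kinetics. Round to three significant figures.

Convert clearance: 11.8 mL/min × 60 min/h ÷ 1000 mL/L = 0.7080 L/h
Patient clearance = 0.15 × 0.7080 = 0.1062 L/h
D = CL × Css × τ = 0.1062 × 17 × 12 = 21.66 mg

21.7 mg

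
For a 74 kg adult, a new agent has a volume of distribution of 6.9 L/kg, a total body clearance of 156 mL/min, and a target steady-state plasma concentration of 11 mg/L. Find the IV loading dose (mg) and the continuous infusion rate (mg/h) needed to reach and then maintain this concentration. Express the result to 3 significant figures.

Total Vd = 6.9 × 74 = 510.6 L
LD = Vd · C_target = 510.6 × 11 = 5617 mg
Convert clearance: 156 mL/min × 60 min/h ÷ 1000 mL/L = 9.360 L/h
Maintenance infusion rate = CL × Css = 9.360 × 11 = 103.0 mg/h

(a) 5620 mg; (b) 103 mg/h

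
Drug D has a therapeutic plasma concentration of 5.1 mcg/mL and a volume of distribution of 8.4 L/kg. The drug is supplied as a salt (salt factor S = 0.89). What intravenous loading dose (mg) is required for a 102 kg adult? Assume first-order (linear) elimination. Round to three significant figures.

Vd = 8.4 L/kg × 102 kg = 856.8 L
LD = Vd × C / S = 856.8 × 5.100 / 0.89 = 4910 mg

4910 mg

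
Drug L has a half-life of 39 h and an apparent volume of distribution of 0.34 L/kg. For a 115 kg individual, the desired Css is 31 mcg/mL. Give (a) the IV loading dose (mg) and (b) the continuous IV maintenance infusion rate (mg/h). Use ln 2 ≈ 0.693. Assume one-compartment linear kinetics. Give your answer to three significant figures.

Total Vd = 0.34 × 115 = 39.10 L
LD = Vd × C = 39.10 × 31 = 1212 mg
CL = 0.693 × Vd / t½ = 0.693 × 39.10 / 39 = 0.6948 L/h
Infusion rate = CL × Css = 0.6948 × 31 = 21.54 mg/h

(a) 1210 mg; (b) 21.5 mg/h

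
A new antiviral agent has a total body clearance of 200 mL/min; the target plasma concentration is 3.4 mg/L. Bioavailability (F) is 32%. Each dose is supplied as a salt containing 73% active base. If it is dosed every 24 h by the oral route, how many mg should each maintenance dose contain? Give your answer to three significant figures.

4190 mg

Convert clearance: 200 mL/min × 60 min/h ÷ 1000 mL/L = 12.00 L/h
D = CL × Css × τ / F / S = 12.00 × 3.4 × 24 / 0.32 / 0.73 = 4192 mg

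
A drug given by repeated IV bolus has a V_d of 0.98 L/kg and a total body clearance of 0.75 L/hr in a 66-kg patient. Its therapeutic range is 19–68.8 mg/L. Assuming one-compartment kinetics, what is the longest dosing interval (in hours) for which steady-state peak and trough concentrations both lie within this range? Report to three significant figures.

111 h

Vd = 0.98 L/kg × 66 kg = 64.68 L
k = CL / Vd = 0.7500 / 64.68 = 0.01160 h⁻¹
Between IV bolus doses, concentration decays as C = C₀·e^(−kτ), so C_peak/C_trough = e^(kτ).
τ_max = ln(C_peak/C_trough) / k = ln(68.8/19) / 0.01160 = 1.287 / 0.01160 = 110.9 h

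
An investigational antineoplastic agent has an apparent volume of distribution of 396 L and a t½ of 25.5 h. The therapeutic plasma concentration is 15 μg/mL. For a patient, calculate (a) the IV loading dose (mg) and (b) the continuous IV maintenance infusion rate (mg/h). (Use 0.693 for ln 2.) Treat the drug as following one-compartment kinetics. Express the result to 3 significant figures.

(a) 5940 mg; (b) 161 mg/h

LD = Vd × C = 396.0 × 15 = 5940 mg
CL = 0.693 × Vd / t½ = 0.693 × 396.0 / 25.5 = 10.76 L/h
Infusion rate = CL × Css = 10.76 × 15 = 161.4 mg/h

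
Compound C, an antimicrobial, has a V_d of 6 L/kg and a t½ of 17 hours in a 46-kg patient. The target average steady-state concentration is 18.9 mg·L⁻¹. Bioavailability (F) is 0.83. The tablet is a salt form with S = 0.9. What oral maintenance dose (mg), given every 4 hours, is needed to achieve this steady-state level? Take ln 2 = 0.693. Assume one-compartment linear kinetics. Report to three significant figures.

1140 mg

Vd(total) = 46 kg × 6 L/kg = 276.0 L
k = 0.693/17 = 0.04076 h⁻¹, so CL = k·Vd = 0.04076 × 276.0 = 11.25 L/h
D = CL × Css × τ / F / S = 11.25 × 18.9 × 4 / 0.83 / 0.9 = 1139 mg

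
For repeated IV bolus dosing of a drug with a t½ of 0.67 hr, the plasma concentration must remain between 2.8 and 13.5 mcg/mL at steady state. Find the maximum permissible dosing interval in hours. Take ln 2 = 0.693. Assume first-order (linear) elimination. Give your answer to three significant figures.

1.52 h

k = 0.693 / t½ = 0.693 / 0.67 = 1.034 h⁻¹
Between IV bolus doses, concentration decays as C = C₀·e^(−kτ), so C_peak/C_trough = e^(kτ).
τ_max = ln(C_peak/C_trough) / k = ln(13.5/2.8) / 1.034 = 1.573 / 1.034 = 1.521 h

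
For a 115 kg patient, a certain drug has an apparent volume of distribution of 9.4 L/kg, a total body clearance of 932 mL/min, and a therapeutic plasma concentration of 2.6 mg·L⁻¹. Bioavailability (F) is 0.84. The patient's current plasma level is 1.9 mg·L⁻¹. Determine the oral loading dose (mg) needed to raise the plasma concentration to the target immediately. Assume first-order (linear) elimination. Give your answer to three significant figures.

Vd(total) = 115 kg × 9.4 L/kg = 1081 L
Concentration deficit ΔC = 2.6 − 1.9 = 0.7000 mg/L
LD = Vd × ΔC / F = 1081 × 0.7000 / 0.84 = 900.8 mg

901 mg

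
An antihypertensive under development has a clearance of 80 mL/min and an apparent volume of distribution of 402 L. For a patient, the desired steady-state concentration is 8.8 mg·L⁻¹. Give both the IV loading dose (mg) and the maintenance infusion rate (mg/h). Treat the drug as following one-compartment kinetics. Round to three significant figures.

(a) 3540 mg; (b) 42.2 mg/h

LD = Vd · C_target = 402.0 × 8.8 = 3538 mg
CL = 80 mL/min × 60/1000 = 4.800 L/h
Maintenance: replace elimination → rate = CL × Css = 4.800 × 8.8 = 42.24 mg/h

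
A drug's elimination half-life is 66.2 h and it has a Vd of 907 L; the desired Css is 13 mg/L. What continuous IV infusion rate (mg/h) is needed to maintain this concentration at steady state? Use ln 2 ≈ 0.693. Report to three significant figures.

123 mg/h

k = 0.693/66.2 = 0.01047 h⁻¹, so CL = k·Vd = 0.01047 × 907.0 = 9.496 L/h
Infusion rate = CL × Css = 9.496 × 13 = 123.4 mg/h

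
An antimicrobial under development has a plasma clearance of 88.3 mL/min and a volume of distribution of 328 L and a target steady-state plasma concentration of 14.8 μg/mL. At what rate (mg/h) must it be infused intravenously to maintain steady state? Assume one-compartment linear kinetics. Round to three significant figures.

78.4 mg/h

Convert clearance: 88.3 mL/min × 60 min/h ÷ 1000 mL/L = 5.298 L/h
Maintenance depends on clearance, not Vd — rate in must match rate out.
Rate = CL × Css = 5.298 × 14.8 = 78.41 mg/h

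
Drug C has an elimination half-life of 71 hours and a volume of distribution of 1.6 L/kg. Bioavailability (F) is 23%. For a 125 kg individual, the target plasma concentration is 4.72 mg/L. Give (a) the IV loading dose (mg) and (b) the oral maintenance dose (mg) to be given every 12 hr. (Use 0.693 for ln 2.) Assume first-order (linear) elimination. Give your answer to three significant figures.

Vd(total) = 125 kg × 1.6 L/kg = 200.0 L
LD = Vd × C = 200.0 × 4.72 = 944.0 mg
CL = 0.693 × Vd / t½ = 0.693 × 200.0 / 71 = 1.952 L/h
D = CL × Css × τ / F = 1.952 × 4.72 × 12 / 0.23 = 480.7 mg

(a) 944 mg; (b) 481 mg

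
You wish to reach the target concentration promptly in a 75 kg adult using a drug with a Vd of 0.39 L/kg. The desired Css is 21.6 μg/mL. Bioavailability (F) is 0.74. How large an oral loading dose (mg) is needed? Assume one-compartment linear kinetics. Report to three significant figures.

Total Vd = 0.39 × 75 = 29.25 L
The loading dose fills Vd to the target concentration.
LD = Vd × C / F = 29.25 × 21.60 / 0.74 = 853.8 mg

854 mg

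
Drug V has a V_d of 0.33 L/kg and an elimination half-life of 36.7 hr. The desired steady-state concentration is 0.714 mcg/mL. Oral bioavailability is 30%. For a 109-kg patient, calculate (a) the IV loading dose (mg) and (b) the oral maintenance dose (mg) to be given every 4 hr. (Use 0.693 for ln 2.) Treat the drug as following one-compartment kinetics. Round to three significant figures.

(a) 25.7 mg; (b) 6.47 mg

Vd = 0.33 L/kg × 109 kg = 35.97 L
LD = Vd × C = 35.97 × 0.714 = 25.68 mg
CL = 0.693 × Vd / t½ = 0.693 × 35.97 / 36.7 = 0.6792 L/h
D = CL × Css × τ / F = 0.6792 × 0.714 × 4 / 0.3 = 6.466 mg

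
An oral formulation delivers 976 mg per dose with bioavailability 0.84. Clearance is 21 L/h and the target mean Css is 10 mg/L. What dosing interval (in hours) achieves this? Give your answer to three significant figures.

F·D/τ = CL·Css → τ = F·D / (CL·Css).
τ = 0.84 × 976 / (21 × 10) = 3.904 h

3.90 h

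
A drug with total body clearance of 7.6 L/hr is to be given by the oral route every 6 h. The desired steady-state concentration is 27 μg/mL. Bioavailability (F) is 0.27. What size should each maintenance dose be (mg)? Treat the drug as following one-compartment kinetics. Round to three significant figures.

4560 mg

At steady state, dose per interval replaces the amount cleared in that interval: F·D/τ = CL·Css.
D = CL × Css × τ / F = 7.600 × 27 × 6 / 0.27 = 4560 mg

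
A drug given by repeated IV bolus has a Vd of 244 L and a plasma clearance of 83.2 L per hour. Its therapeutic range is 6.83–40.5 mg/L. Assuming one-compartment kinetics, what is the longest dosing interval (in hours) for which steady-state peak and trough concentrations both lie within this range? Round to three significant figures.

k = CL / Vd = 83.20 / 244.0 = 0.3410 h⁻¹
Between IV bolus doses, concentration decays as C = C₀·e^(−kτ), so C_peak/C_trough = e^(kτ).
τ_max = ln(C_peak/C_trough) / k = ln(40.5/6.83) / 0.3410 = 1.780 / 0.3410 = 5.220 h

5.22 h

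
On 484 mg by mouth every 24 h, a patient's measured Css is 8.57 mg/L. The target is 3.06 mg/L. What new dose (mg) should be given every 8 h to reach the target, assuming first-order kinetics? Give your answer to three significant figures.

57.6 mg

With linear kinetics, Css is proportional to dose rate (D/τ) at fixed clearance.
D₂ = D₁ × (Css,target / Css,current) × (τ₂/τ₁) = 484 × (3.06/8.57) × (8/24) = 57.61 mg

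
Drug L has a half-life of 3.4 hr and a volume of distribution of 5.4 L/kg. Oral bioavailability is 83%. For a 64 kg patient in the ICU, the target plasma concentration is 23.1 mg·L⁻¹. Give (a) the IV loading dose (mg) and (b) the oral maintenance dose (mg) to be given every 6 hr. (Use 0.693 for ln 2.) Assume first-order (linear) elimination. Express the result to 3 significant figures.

(a) 7980 mg; (b) 11800 mg

Vd(total) = 64 kg × 5.4 L/kg = 345.6 L
LD = Vd × C = 345.6 × 23.1 = 7983 mg
CL = 0.693 × Vd / t½ = 0.693 × 345.6 / 3.4 = 70.44 L/h
D = CL × Css × τ / F = 70.44 × 23.1 × 6 / 0.83 = 11760 mg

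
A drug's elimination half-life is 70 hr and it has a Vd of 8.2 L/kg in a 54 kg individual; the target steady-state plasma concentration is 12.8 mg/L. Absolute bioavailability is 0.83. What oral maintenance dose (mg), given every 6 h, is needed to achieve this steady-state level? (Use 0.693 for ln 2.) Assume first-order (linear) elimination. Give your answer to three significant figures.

Total Vd = 8.2 × 54 = 442.8 L
CL = 0.693 × Vd / t½ = 0.693 × 442.8 / 70 = 4.384 L/h
D = CL × Css × τ / F = 4.384 × 12.8 × 6 / 0.83 = 405.7 mg

406 mg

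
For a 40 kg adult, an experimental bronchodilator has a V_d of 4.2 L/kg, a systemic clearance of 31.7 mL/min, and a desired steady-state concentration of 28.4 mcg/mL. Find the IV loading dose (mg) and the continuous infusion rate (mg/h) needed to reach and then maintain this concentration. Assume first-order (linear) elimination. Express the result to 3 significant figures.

Total Vd = 4.2 × 40 = 168.0 L
Loading: fill Vd to C_target → 168.0 L × 28.4 mg/L = 4771 mg
CL = 31.7 mL/min × 60/1000 = 1.902 L/h
Infusion rate = 1.902 L/h × 28.4 mg/L = 54.02 mg/h

(a) 4770 mg; (b) 54.0 mg/h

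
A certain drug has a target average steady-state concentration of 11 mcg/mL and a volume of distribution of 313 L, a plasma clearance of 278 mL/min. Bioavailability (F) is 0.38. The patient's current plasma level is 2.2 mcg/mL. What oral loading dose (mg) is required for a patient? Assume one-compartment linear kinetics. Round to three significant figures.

Concentration deficit ΔC = 11 − 2.2 = 8.800 mg/L
LD = Vd × ΔC / F = 313.0 × 8.800 / 0.38 = 7248 mg

7250 mg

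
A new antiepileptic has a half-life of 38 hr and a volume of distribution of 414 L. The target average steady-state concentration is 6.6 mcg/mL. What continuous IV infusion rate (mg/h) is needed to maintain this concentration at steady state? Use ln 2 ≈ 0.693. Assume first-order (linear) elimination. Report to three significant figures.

CL = 0.693 × Vd / t½ = 0.693 × 414.0 / 38 = 7.550 L/h
Infusion rate = CL × Css = 7.550 × 6.6 = 49.83 mg/h

49.8 mg/h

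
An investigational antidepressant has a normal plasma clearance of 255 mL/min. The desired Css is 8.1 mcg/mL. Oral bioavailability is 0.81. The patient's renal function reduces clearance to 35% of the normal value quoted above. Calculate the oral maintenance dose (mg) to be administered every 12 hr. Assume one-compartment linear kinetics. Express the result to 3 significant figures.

643 mg

CL = 255 mL/min × 60/1000 = 15.30 L/h
Patient clearance = 0.35 × 15.30 = 5.355 L/h
At steady state, dose per interval replaces the amount cleared in that interval: F·D/τ = CL·Css.
D = CL × Css × τ / F = 5.355 × 8.1 × 12 / 0.81 = 642.6 mg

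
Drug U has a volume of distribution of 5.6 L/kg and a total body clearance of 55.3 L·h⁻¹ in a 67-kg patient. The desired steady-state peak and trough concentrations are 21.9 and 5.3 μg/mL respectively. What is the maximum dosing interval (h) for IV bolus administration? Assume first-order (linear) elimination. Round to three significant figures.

Total Vd = 5.6 × 67 = 375.2 L
k = CL / Vd = 55.30 / 375.2 = 0.1474 h⁻¹
Between IV bolus doses, concentration decays as C = C₀·e^(−kτ), so C_peak/C_trough = e^(kτ).
τ_max = ln(C_peak/C_trough) / k = ln(21.9/5.3) / 0.1474 = 1.419 / 0.1474 = 9.627 h

9.63 h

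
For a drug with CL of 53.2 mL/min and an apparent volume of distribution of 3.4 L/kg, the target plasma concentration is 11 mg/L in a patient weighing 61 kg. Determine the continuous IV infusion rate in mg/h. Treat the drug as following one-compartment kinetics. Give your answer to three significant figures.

CL = 53.2 mL/min × 60/1000 = 3.192 L/h
R₀ = 3.192 × 11 = 35.11 mg/h

35.1 mg/h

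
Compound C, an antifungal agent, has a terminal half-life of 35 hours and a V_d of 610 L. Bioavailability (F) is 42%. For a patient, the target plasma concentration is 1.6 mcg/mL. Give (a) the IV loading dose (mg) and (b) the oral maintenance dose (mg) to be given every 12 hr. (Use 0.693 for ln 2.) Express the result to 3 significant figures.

(a) 976 mg; (b) 552 mg

LD = Vd × C = 610.0 × 1.6 = 976.0 mg
CL = 0.693 × Vd / t½ = 0.693 × 610.0 / 35 = 12.08 L/h
D = CL × Css × τ / F = 12.08 × 1.6 × 12 / 0.42 = 552.2 mg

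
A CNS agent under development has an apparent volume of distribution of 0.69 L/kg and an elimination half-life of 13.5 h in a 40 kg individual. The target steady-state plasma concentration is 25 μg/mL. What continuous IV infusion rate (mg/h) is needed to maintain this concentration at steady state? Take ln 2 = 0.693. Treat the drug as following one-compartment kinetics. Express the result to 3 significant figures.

Vd(total) = 40 kg × 0.69 L/kg = 27.60 L
k = 0.693/13.5 = 0.05133 h⁻¹, so CL = k·Vd = 0.05133 × 27.60 = 1.417 L/h
Infusion rate = CL × Css = 1.417 × 25 = 35.43 mg/h

35.4 mg/h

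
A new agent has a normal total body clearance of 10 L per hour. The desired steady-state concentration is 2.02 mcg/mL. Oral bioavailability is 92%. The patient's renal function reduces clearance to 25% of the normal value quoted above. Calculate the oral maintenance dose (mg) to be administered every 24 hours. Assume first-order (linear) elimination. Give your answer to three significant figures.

Patient clearance = 0.25 × 10.00 = 2.500 L/h
At steady state, dose per interval replaces the amount cleared in that interval: F·D/τ = CL·Css.
D = CL × Css × τ / F = 2.500 × 2.02 × 24 / 0.92 = 131.7 mg

132 mg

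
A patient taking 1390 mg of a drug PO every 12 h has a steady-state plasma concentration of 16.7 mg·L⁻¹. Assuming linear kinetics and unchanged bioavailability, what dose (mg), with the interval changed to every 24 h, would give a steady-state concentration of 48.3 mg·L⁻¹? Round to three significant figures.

For first-order elimination, Css ∝ F·D/(CL·τ); F and CL are unchanged, so Css ∝ D/τ.
D₂ = D₁ × (Css,target / Css,current) × (τ₂/τ₁) = 1390 × (48.3/16.7) × (24/12) = 8040 mg

8040 mg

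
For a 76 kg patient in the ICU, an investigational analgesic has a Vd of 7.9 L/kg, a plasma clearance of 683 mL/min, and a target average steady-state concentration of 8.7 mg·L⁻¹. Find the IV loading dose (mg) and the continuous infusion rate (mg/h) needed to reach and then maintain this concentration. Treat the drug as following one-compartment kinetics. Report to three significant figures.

(a) 5220 mg; (b) 357 mg/h

Vd = 7.9 L/kg × 76 kg = 600.4 L
Loading: fill Vd to C_target → 600.4 L × 8.7 mg/L = 5223 mg
CL = 683 mL/min × 60/1000 = 40.98 L/h
Infusion rate = 40.98 L/h × 8.7 mg/L = 356.5 mg/h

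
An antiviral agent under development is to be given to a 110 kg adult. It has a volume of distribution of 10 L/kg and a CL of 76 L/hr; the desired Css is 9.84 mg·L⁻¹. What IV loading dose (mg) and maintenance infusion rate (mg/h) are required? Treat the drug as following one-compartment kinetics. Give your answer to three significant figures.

Total Vd = 10 × 110 = 1100 L
Loading: fill Vd to C_target → 1100 L × 9.84 mg/L = 10820 mg
Maintenance: replace elimination → rate = CL × Css = 76.00 × 9.84 = 747.8 mg/h

(a) 10800 mg; (b) 748 mg/h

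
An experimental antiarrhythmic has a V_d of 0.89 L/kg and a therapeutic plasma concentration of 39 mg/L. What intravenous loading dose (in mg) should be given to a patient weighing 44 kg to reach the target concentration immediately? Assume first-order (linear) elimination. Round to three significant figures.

Total Vd = 0.89 × 44 = 39.16 L
LD = Vd × C = 39.16 × 39.00 = 1527 mg

1530 mg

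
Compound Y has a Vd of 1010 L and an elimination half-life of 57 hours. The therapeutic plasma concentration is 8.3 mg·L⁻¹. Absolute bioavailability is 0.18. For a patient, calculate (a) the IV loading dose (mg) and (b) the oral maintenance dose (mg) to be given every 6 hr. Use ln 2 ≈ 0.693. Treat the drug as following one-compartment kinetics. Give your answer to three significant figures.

(a) 8380 mg; (b) 3400 mg

LD = Vd × C = 1010 × 8.3 = 8383 mg
CL = 0.693 × Vd / t½ = 0.693 × 1010 / 57 = 12.28 L/h
D = CL × Css × τ / F = 12.28 × 8.3 × 6 / 0.18 = 3397 mg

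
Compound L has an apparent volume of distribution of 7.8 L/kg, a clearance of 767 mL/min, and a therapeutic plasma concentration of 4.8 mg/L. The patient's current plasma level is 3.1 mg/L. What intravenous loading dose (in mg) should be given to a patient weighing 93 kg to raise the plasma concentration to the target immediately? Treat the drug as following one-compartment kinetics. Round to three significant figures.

Total Vd = 7.8 × 93 = 725.4 L
LD is governed by Vd — clearance does not enter the loading-dose calculation.
Concentration deficit ΔC = 4.8 − 3.1 = 1.700 mg/L
LD = Vd × ΔC = 725.4 × 1.700 = 1233 mg

1230 mg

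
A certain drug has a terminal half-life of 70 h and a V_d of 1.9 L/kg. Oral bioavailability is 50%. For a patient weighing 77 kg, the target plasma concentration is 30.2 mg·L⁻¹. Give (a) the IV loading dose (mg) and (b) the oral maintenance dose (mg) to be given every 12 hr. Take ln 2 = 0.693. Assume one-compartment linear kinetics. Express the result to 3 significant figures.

(a) 4420 mg; (b) 1050 mg

Total Vd = 1.9 × 77 = 146.3 L
LD = Vd × C = 146.3 × 30.2 = 4418 mg
CL = 0.693 × Vd / t½ = 0.693 × 146.3 / 70 = 1.448 L/h
D = CL × Css × τ / F = 1.448 × 30.2 × 12 / 0.5 = 1050 mg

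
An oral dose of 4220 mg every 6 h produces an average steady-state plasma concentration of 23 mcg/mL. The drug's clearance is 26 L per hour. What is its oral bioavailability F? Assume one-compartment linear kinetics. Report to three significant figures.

F·D/τ = CL·Css at steady state → F = CL·Css·τ / D.
F = 26 × 23 × 6 / 4220 = 0.850

0.850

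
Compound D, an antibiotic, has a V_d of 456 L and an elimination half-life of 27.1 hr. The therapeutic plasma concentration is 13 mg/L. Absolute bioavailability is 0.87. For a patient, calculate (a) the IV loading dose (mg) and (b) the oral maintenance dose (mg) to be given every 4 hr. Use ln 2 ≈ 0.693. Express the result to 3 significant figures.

LD = Vd × C = 456.0 × 13 = 5928 mg
CL = 0.693 × Vd / t½ = 0.693 × 456.0 / 27.1 = 11.66 L/h
D = CL × Css × τ / F = 11.66 × 13 × 4 / 0.87 = 696.9 mg

(a) 5930 mg; (b) 697 mg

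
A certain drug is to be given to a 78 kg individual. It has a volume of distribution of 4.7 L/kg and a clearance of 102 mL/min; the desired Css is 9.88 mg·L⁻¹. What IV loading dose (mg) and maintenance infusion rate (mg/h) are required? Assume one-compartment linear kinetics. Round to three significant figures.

Total Vd = 4.7 × 78 = 366.6 L
Loading dose = Vd × C = 366.6 × 9.88 = 3622 mg
CL = 102 mL/min = 102 × 0.06 = 6.120 L/h
Maintenance infusion rate = CL × Css = 6.120 × 9.88 = 60.47 mg/h

(a) 3620 mg; (b) 60.5 mg/h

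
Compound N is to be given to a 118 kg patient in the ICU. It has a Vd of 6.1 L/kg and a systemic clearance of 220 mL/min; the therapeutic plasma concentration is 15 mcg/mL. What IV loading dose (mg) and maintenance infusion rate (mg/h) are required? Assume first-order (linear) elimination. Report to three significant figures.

(a) 10800 mg; (b) 198 mg/h

Vd = 6.1 L/kg × 118 kg = 719.8 L
Loading dose = Vd × C = 719.8 × 15 = 10800 mg
Convert clearance: 220 mL/min × 60 min/h ÷ 1000 mL/L = 13.20 L/h
Maintenance: replace elimination → rate = CL × Css = 13.20 × 15 = 198.0 mg/h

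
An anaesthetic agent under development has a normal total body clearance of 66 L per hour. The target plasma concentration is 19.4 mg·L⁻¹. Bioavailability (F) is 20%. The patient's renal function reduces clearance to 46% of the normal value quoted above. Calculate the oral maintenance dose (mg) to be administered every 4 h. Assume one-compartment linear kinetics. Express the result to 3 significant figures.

Patient clearance = 0.46 × 66.00 = 30.36 L/h
D = CL × Css × τ / F = 30.36 × 19.4 × 4 / 0.2 = 11780 mg

11800 mg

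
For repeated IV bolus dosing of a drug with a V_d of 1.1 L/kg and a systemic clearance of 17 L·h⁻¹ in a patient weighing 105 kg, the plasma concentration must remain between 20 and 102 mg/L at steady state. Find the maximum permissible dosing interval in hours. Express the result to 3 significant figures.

11.1 h

Vd = 1.1 L/kg × 105 kg = 115.5 L
k = CL / Vd = 17.00 / 115.5 = 0.1472 h⁻¹
Between IV bolus doses, concentration decays as C = C₀·e^(−kτ), so C_peak/C_trough = e^(kτ).
τ_max = ln(C_peak/C_trough) / k = ln(102/20) / 0.1472 = 1.629 / 0.1472 = 11.07 h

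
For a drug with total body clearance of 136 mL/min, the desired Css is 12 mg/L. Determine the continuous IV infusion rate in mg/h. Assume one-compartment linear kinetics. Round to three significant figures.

CL = 136 mL/min × 60/1000 = 8.160 L/h
Infusion rate = CL · Css = 8.160 L/h × 12 mg/L = 97.92 mg/h

97.9 mg/h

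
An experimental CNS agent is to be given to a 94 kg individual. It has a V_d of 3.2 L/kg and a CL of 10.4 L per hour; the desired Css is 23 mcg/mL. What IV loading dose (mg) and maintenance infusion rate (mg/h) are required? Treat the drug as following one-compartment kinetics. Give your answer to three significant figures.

(a) 6920 mg; (b) 239 mg/h

Vd = 3.2 L/kg × 94 kg = 300.8 L
Loading dose = Vd × C = 300.8 × 23 = 6918 mg
Maintenance infusion rate = CL × Css = 10.40 × 23 = 239.2 mg/h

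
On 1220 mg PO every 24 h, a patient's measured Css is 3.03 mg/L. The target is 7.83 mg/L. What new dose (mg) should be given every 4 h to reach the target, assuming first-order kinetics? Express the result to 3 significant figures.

With linear kinetics, Css is proportional to dose rate (D/τ) at fixed clearance.
D₂ = D₁ × (Css,target / Css,current) × (τ₂/τ₁) = 1220 × (7.83/3.03) × (4/24) = 525.4 mg

525 mg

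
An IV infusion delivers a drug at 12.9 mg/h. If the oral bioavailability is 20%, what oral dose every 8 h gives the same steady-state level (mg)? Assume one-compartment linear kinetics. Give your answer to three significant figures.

516 mg

To maintain the same Css, the systemic dosing rate must be unchanged: F·D/τ = infusion rate.
D = rate × τ / F = 12.9 × 8 / 0.2 = 516.0 mg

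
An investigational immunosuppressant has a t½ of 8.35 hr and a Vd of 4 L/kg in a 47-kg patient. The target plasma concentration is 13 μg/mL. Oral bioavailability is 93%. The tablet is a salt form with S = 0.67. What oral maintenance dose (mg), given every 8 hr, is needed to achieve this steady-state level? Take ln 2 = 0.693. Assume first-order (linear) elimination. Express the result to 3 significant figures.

Total Vd = 4 × 47 = 188.0 L
k = 0.693/8.35 = 0.08299 h⁻¹, so CL = k·Vd = 0.08299 × 188.0 = 15.60 L/h
D = CL × Css × τ / F / S = 15.60 × 13 × 8 / 0.93 / 0.67 = 2604 mg

2600 mg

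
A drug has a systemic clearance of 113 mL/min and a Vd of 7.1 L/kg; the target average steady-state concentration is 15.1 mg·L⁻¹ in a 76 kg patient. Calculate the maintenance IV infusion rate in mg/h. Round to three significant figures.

102 mg/h

CL = 113 mL/min × 60/1000 = 6.780 L/h
Infusion rate = CL · Css = 6.780 L/h × 15.1 mg/L = 102.4 mg/h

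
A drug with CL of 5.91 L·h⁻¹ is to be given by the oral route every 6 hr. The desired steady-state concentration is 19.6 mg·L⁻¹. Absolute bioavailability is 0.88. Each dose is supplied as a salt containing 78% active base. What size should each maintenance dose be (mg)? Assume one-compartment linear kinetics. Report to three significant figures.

D = CL × Css × τ / F / S = 5.910 × 19.6 × 6 / 0.88 / 0.78 = 1013 mg

1010 mg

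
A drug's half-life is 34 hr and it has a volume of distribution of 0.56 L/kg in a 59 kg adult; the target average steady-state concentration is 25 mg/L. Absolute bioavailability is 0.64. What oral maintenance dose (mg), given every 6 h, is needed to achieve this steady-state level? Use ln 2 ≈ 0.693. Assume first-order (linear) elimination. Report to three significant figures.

158 mg

Vd(total) = 59 kg × 0.56 L/kg = 33.04 L
k = 0.693/34 = 0.02038 h⁻¹, so CL = k·Vd = 0.02038 × 33.04 = 0.6734 L/h
D = CL × Css × τ / F = 0.6734 × 25 × 6 / 0.64 = 157.8 mg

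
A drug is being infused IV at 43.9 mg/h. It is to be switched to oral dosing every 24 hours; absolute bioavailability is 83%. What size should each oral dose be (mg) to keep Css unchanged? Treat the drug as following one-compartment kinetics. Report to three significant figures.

To maintain the same Css, the systemic dosing rate must be unchanged: F·D/τ = infusion rate.
D = rate × τ / F = 43.9 × 24 / 0.83 = 1269 mg

1270 mg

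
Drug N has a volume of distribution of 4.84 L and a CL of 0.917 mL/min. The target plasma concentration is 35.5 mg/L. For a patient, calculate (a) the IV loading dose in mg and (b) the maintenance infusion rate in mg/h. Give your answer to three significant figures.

LD = Vd · C_target = 4.840 × 35.5 = 171.8 mg
Convert clearance: 0.917 mL/min × 60 min/h ÷ 1000 mL/L = 0.05502 L/h
Maintenance infusion rate = CL × Css = 0.05502 × 35.5 = 1.953 mg/h

(a) 172 mg; (b) 1.95 mg/h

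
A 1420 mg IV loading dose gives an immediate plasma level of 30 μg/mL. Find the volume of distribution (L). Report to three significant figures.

47.3 L

Immediately after an IV bolus, C₀ = Dose / Vd, so Vd = Dose / C₀.
Vd = 1420 / 30 = 47.33 L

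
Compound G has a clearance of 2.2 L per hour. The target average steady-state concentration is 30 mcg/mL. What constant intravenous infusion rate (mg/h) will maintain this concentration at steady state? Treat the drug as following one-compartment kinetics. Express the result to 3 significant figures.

Rate = CL × Css = 2.200 × 30 = 66.00 mg/h

66.0 mg/h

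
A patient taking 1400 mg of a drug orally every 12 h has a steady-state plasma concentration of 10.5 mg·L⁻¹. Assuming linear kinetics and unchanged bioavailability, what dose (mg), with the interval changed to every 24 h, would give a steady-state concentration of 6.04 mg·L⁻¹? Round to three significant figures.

1610 mg

With linear kinetics, Css is proportional to dose rate (D/τ) at fixed clearance.
D₂ = D₁ × (Css,target / Css,current) × (τ₂/τ₁) = 1400 × (6.04/10.5) × (24/12) = 1611 mg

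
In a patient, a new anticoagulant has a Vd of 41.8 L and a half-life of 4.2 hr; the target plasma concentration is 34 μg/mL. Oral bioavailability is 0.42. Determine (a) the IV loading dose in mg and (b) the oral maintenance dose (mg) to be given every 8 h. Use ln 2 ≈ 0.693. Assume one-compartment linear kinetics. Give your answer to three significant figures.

(a) 1420 mg; (b) 4470 mg

LD = Vd × C = 41.80 × 34 = 1421 mg
CL = 0.693 × Vd / t½ = 0.693 × 41.80 / 4.2 = 6.897 L/h
D = CL × Css × τ / F = 6.897 × 34 × 8 / 0.42 = 4467 mg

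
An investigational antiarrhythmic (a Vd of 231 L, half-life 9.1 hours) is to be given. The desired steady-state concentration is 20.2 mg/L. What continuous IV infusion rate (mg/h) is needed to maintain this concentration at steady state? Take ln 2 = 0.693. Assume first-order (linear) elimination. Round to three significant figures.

355 mg/h

k = 0.693/9.1 = 0.07615 h⁻¹, so CL = k·Vd = 0.07615 × 231.0 = 17.59 L/h
Infusion rate = CL × Css = 17.59 × 20.2 = 355.3 mg/h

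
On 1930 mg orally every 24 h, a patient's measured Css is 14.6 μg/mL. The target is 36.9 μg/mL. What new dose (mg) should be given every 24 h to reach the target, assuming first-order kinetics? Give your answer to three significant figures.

With linear kinetics, Css is proportional to dose rate (D/τ) at fixed clearance.
D₂ = D₁ × (Css,target / Css,current) = 1930 × 36.9/14.6 = 4878 mg

4880 mg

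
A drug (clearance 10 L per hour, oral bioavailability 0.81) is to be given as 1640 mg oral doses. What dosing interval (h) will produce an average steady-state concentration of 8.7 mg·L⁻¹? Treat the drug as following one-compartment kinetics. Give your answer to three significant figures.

F·D/τ = CL·Css → τ = F·D / (CL·Css).
τ = 0.81 × 1640 / (10 × 8.7) = 15.27 h

15.3 h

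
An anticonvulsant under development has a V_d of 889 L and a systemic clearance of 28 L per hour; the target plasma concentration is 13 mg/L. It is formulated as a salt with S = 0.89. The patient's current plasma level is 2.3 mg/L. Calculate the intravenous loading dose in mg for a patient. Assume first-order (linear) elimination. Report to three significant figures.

10700 mg

Concentration deficit ΔC = 13 − 2.3 = 10.70 mg/L
LD = Vd × ΔC / S = 889.0 × 10.70 / 0.89 = 10690 mg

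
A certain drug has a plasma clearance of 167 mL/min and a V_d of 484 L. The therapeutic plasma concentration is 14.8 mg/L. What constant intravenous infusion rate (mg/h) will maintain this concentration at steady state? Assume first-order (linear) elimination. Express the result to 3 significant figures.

CL = 167 mL/min = 167 × 0.06 = 10.02 L/h
At steady state, infusion rate equals elimination rate: rate in = CL × Css.
Rate = CL × Css = 10.02 × 14.8 = 148.3 mg/h

148 mg/h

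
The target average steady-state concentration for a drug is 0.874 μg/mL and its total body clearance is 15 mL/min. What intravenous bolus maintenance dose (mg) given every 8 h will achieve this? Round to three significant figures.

6.29 mg

CL = 15 mL/min × 60/1000 = 0.9000 L/h
D = CL × Css × τ = 0.9000 × 0.874 × 8 = 6.293 mg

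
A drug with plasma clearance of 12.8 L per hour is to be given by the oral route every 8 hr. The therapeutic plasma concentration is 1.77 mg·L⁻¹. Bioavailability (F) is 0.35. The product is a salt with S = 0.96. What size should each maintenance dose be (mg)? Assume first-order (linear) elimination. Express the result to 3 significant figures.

D = CL × Css × τ / F / S = 12.80 × 1.77 × 8 / 0.35 / 0.96 = 539.4 mg

539 mg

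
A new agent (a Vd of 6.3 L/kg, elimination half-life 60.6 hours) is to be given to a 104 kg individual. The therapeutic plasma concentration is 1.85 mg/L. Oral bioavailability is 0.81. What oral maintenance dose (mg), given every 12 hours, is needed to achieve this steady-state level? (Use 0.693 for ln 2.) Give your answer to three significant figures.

205 mg

Total Vd = 6.3 × 104 = 655.2 L
CL = 0.693 × Vd / t½ = 0.693 × 655.2 / 60.6 = 7.493 L/h
D = CL × Css × τ / F = 7.493 × 1.85 × 12 / 0.81 = 205.4 mg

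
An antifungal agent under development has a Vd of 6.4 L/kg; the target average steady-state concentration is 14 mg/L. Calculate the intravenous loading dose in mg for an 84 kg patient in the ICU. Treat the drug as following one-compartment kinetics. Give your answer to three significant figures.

7530 mg

Vd(total) = 84 kg × 6.4 L/kg = 537.6 L
The loading dose fills Vd to the target concentration.
LD = Vd × C = 537.6 × 14.00 = 7526 mg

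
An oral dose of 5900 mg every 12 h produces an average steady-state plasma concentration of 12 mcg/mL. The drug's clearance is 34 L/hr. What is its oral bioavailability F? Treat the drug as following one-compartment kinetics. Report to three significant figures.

0.830

F·D/τ = CL·Css at steady state → F = CL·Css·τ / D.
F = 34 × 12 × 12 / 5900 = 0.830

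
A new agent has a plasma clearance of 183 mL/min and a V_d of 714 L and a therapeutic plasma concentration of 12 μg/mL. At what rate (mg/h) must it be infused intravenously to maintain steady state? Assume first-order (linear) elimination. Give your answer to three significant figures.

132 mg/h

CL = 183 mL/min × 60/1000 = 10.98 L/h
R₀ = 10.98 × 12 = 131.8 mg/h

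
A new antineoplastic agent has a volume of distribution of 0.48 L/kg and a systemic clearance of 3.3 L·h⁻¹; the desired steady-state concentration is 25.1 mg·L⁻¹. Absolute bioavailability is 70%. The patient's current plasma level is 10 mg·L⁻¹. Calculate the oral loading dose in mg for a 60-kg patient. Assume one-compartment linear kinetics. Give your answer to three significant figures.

621 mg

Vd(total) = 60 kg × 0.48 L/kg = 28.80 L
Concentration deficit ΔC = 25.1 − 10 = 15.10 mg/L
LD = Vd × ΔC / F = 28.80 × 15.10 / 0.7 = 621.3 mg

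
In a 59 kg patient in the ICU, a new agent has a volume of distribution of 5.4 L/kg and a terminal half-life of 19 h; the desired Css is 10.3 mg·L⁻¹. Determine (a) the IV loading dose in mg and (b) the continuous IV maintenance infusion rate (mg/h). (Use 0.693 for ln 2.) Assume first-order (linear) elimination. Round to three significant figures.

Vd(total) = 59 kg × 5.4 L/kg = 318.6 L
LD = Vd × C = 318.6 × 10.3 = 3282 mg
CL = 0.693 × Vd / t½ = 0.693 × 318.6 / 19 = 11.62 L/h
Infusion rate = CL × Css = 11.62 × 10.3 = 119.7 mg/h

(a) 3280 mg; (b) 120 mg/h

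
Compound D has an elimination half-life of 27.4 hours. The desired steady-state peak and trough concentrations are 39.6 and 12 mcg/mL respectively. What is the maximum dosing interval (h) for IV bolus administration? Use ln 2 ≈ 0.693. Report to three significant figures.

k = 0.693 / t½ = 0.693 / 27.4 = 0.02529 h⁻¹
Between IV bolus doses, concentration decays as C = C₀·e^(−kτ), so C_peak/C_trough = e^(kτ).
τ_max = ln(C_peak/C_trough) / k = ln(39.6/12) / 0.02529 = 1.194 / 0.02529 = 47.21 h

47.2 h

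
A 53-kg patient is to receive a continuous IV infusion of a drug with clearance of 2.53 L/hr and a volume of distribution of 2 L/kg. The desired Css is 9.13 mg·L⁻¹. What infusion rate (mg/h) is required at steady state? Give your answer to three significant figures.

23.1 mg/h

At steady state, infusion rate equals elimination rate: rate in = CL × Css.
R₀ = 2.530 × 9.13 = 23.10 mg/h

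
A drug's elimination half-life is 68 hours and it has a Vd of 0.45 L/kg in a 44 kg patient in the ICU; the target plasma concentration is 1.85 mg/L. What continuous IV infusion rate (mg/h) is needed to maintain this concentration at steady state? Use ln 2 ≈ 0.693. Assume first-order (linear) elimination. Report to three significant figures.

0.373 mg/h

Vd = 0.45 L/kg × 44 kg = 19.80 L
CL = ln 2 · Vd / t½ = 0.693 × 19.80 / 68 = 0.2018 L/h
Infusion rate = CL × Css = 0.2018 × 1.85 = 0.3733 mg/h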